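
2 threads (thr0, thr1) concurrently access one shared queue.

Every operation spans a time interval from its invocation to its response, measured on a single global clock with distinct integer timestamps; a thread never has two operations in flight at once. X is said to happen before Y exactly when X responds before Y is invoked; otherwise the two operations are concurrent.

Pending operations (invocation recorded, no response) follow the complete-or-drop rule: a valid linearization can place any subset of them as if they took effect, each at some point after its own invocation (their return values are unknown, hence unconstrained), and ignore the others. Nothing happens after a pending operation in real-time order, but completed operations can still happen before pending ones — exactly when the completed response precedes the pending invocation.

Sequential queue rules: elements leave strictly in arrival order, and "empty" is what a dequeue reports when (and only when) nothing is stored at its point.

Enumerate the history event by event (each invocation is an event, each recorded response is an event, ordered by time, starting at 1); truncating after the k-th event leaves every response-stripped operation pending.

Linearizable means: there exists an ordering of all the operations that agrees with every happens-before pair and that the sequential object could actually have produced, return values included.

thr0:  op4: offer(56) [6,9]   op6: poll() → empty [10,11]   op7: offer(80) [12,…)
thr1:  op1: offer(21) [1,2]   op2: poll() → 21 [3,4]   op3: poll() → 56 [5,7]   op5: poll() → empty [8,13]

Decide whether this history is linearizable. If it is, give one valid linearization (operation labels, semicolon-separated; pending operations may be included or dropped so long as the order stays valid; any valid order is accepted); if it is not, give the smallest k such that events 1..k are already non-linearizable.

1. op1 offer(21), leaving queue <21>
2. op2 poll() → 21, leaving queue <>
3. op4 offer(56), leaving queue <56>
4. op3 poll() → 56, leaving queue <>
5. op5 poll() → empty, leaving queue <>
6. op6 poll() → empty, leaving queue <>

linearizable — witness: op1; op2; op4; op3; op5; op6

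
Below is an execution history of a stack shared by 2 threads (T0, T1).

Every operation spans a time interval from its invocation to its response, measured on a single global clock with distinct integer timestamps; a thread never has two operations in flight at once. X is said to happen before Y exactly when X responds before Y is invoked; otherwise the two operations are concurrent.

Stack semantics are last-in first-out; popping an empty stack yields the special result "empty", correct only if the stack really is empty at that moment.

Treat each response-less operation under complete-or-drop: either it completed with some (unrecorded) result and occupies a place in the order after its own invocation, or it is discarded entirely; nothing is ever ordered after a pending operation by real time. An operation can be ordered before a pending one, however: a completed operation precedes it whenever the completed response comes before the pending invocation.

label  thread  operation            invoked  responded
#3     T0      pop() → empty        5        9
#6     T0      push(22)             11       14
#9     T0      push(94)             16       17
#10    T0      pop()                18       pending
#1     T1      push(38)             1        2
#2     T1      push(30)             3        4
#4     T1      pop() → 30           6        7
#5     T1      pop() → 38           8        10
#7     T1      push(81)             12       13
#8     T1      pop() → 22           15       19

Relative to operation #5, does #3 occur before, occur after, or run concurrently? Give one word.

concurrent

#3 spans [5,9], #5 spans [8,10]
the intervals overlap in both directions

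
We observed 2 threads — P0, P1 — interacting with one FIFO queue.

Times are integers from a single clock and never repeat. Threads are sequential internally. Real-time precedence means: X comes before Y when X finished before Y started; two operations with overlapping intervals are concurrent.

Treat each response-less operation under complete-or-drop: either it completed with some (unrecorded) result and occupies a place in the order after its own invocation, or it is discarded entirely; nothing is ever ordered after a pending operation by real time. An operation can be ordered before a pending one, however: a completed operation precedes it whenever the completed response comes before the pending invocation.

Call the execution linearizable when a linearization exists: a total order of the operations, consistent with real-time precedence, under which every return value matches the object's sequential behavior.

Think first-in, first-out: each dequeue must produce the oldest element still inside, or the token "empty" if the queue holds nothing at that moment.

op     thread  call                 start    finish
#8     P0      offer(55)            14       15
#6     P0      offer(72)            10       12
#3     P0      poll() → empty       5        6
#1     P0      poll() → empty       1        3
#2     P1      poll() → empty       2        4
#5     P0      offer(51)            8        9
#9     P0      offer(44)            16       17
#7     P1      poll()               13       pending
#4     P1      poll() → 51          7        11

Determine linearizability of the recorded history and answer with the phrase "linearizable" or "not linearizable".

a witness: #1, #2, #3, #5, #4, #6, #7, #8, #9
1. #1 poll() → empty, leaving queue <>
2. #2 poll() → empty, leaving queue <>
3. #3 poll() → empty, leaving queue <>
4. #5 offer(51), leaving queue <51>
5. #4 poll() → 51, leaving queue <>
6. #6 offer(72), leaving queue <72>
7. #7 poll() (pending, included), leaving queue <>
8. #8 offer(55), leaving queue <55>
9. #9 offer(44), leaving queue <55,44>

linearizable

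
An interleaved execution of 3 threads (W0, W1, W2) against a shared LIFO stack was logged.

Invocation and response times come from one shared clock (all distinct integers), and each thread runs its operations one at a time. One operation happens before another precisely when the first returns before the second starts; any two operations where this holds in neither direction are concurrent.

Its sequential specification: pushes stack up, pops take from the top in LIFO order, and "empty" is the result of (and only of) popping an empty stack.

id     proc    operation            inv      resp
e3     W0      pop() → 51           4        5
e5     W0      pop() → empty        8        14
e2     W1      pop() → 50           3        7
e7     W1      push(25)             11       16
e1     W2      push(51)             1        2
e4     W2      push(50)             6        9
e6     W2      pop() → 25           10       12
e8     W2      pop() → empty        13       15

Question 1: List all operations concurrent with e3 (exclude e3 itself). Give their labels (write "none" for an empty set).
Answer: e2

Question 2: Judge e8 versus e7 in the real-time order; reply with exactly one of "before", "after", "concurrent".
Answer: concurrent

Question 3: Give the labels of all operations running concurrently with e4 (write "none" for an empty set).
Answer: e2, e5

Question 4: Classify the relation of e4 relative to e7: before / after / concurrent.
Answer: before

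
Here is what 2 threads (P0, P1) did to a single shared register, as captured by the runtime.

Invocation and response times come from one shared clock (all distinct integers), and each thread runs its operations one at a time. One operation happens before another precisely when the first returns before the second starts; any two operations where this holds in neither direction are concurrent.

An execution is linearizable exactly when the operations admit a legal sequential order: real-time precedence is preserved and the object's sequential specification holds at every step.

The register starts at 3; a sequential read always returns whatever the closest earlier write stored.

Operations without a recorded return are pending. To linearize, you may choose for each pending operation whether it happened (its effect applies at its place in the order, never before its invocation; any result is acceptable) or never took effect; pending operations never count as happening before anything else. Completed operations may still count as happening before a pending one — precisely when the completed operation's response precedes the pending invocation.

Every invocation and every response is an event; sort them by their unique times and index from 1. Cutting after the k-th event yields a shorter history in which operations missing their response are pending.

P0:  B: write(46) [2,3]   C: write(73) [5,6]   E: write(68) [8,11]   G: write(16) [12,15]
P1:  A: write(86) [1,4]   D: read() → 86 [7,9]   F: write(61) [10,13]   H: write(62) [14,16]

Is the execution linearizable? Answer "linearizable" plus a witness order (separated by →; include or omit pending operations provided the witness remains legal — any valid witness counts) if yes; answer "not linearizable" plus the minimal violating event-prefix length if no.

not linearizable — minimal violating prefix: 9 events

the violation lands at event 9, D's response at time 9: events 1..8 linearize, events 1..9 do not
the 4 completed operations admit 2 real-time orders; each fails the register replay
every completion of the 1 pending operation (E) was checked; none linearizes
e.g. A, B, C, D (pending dropped): illegal at step 4, since D read() → 86 cannot apply there
e.g. B, A, C, D (pending dropped): illegal at step 4, since D read() → 86 cannot apply there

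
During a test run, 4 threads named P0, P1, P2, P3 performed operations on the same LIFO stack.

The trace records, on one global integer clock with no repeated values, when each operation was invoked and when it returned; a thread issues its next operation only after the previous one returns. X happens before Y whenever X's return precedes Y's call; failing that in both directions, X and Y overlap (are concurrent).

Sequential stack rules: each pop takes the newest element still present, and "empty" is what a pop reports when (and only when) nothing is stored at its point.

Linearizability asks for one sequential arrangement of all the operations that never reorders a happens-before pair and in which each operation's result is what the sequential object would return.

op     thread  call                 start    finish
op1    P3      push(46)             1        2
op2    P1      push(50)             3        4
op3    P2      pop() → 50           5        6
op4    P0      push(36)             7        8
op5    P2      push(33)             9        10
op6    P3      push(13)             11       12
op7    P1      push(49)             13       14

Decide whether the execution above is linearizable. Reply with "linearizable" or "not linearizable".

linearizable

a witness: op1, op2, op3, op4, op5, op6, op7
after step 1 (op1 push(46)): stack <46>
after step 2 (op2 push(50)): stack <46,50>
after step 3 (op3 pop() → 50): stack <46>
after step 4 (op4 push(36)): stack <46,36>
after step 5 (op5 push(33)): stack <46,36,33>
after step 6 (op6 push(13)): stack <46,36,33,13>
after step 7 (op7 push(49)): stack <46,36,33,13,49>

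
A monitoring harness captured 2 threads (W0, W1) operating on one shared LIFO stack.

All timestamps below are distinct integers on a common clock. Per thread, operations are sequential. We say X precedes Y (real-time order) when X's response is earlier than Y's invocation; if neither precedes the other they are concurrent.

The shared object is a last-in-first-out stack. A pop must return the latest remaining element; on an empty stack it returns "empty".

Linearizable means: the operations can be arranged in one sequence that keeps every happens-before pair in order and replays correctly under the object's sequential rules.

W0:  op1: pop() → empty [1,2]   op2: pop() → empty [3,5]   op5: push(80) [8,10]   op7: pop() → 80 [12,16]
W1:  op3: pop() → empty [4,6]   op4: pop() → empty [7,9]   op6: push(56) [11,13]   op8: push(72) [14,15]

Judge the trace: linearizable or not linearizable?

witness order: op1, op2, op3, op4, op5, op7, op6, op8
after step 1 (op1 pop() → empty): stack <>
after step 2 (op2 pop() → empty): stack <>
after step 3 (op3 pop() → empty): stack <>
after step 4 (op4 pop() → empty): stack <>
after step 5 (op5 push(80)): stack <80>
after step 6 (op7 pop() → 80): stack <>
after step 7 (op6 push(56)): stack <56>
after step 8 (op8 push(72)): stack <56,72>

linearizable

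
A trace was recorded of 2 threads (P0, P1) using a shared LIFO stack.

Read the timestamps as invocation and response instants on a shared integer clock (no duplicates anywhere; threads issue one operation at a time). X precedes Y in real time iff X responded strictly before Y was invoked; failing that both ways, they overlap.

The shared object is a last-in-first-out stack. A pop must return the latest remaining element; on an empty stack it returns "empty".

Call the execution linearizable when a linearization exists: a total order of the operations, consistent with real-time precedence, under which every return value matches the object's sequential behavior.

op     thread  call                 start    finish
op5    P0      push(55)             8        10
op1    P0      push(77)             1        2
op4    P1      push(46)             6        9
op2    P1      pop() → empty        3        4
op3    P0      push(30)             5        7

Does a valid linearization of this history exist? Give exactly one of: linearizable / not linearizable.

prefix check: 1..3 passes, 1..4 fails once op2's time-4 response joins
one real-time candidate order over the 2 completed operations — the LIFO stack replay rejects it
take op1, op2: step 2 already fails, because op2 pop() → empty cannot occur there

not linearizable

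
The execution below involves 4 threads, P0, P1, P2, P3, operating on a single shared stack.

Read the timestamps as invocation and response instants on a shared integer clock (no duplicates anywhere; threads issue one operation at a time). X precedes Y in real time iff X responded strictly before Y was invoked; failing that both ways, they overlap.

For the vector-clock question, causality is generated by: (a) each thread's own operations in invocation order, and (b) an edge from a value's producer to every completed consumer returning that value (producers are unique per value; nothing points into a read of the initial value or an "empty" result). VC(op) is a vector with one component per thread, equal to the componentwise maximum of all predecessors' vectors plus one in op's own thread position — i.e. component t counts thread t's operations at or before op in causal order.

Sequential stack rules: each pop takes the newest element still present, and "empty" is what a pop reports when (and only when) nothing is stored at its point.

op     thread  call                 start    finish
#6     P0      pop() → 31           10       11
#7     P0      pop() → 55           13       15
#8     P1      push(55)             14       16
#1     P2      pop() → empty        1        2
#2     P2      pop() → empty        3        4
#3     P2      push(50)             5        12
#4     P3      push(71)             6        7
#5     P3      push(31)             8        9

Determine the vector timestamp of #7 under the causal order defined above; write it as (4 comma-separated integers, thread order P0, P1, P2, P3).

(2, 1, 0, 2)

VC(#4, invoked at 6): no causal predecessors; +1 on P3 → (0, 0, 0, 1)
VC(#1, invoked at 1): no causal predecessors; +1 on P2 → (0, 0, 1, 0)
VC(#8, invoked at 14): no causal predecessors; +1 on P1 → (0, 1, 0, 0)
#5 (invocation 8): componentwise max over VC(#4)=(0, 0, 0, 1), +1 at P3, giving (0, 0, 0, 2)
#2 (invocation 3): componentwise max over VC(#1)=(0, 0, 1, 0), +1 at P2, giving (0, 0, 2, 0)
#3 (invocation 5): componentwise max over VC(#2)=(0, 0, 2, 0), +1 at P2, giving (0, 0, 3, 0)
#6 (invocation 10): componentwise max over VC(#5)=(0, 0, 0, 2), +1 at P0, giving (1, 0, 0, 2)
#7 (invocation 13): componentwise max over VC(#6)=(1, 0, 0, 2), VC(#8)=(0, 1, 0, 0), +1 at P0, giving (2, 1, 0, 2)
target: VC(#7) = (2, 1, 0, 2)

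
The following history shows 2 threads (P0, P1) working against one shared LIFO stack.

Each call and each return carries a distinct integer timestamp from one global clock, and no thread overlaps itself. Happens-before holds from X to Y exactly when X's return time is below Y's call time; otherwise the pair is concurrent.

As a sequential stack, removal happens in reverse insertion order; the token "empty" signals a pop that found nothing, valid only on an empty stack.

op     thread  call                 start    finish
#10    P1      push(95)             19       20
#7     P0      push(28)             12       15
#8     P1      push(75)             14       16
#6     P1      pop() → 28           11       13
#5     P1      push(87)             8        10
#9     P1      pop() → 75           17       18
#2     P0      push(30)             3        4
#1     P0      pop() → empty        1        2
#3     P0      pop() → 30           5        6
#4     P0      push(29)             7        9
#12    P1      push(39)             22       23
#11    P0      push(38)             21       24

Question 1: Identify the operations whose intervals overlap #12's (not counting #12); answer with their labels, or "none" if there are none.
#11

concurrent with #12 ([22,23]): every op whose interval crosses 22..23
#1 [1,2]: before
#2 [3,4]: before
#3 [5,6]: before
#4 [7,9]: before
#5 [8,10]: before
#6 [11,13]: before
#7 [12,15]: before
#8 [14,16]: before
#9 [17,18]: before
#10 [19,20]: before
#11 [21,24]: concurrent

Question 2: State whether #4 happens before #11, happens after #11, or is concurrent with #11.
before

#4 spans [7,9], #11 spans [21,24]
resp(#4)=9 < inv(#11)=21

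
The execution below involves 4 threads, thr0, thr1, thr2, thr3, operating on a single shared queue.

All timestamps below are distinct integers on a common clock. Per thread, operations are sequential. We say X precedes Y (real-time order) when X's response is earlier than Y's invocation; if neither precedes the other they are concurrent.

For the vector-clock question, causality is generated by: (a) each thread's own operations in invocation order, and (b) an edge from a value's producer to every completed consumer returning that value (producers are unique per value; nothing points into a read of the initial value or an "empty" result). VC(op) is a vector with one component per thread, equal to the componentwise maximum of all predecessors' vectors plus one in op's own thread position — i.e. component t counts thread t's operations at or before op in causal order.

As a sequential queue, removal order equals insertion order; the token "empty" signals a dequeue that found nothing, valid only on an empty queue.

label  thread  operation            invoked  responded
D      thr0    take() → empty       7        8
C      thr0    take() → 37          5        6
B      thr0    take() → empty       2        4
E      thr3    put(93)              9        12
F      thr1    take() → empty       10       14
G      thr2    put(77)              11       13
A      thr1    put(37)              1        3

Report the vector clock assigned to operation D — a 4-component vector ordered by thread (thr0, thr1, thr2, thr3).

(3, 1, 0, 0)

root op E, invoked 9: fresh clock plus thr3's own tick → (0, 0, 0, 1)
root op G, invoked 11: fresh clock plus thr2's own tick → (0, 0, 1, 0)
root op A, invoked 1: fresh clock plus thr1's own tick → (0, 1, 0, 0)
root op B, invoked 2: fresh clock plus thr0's own tick → (1, 0, 0, 0)
from VC(A)=(0, 1, 0, 0), F (invoked 10) maxes components and bumps thr1 → (0, 2, 0, 0)
from VC(A)=(0, 1, 0, 0), VC(B)=(1, 0, 0, 0), C (invoked 5) maxes components and bumps thr0 → (2, 1, 0, 0)
from VC(C)=(2, 1, 0, 0), D (invoked 7) maxes components and bumps thr0 → (3, 1, 0, 0)
target: VC(D) = (3, 1, 0, 0)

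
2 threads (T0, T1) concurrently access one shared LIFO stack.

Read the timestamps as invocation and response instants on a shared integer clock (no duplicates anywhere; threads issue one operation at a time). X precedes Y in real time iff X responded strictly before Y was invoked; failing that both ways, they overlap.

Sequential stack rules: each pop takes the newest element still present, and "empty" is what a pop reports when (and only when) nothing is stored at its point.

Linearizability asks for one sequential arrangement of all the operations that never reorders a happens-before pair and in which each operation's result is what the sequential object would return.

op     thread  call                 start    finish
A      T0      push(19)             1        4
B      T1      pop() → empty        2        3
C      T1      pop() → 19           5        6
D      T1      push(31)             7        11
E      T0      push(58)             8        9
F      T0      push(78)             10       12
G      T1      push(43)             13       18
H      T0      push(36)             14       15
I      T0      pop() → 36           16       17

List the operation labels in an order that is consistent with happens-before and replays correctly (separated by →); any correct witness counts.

B → A → C → D → E → F → G → H → I

after step 1 (B pop() → empty): stack <>
after step 2 (A push(19)): stack <19>
after step 3 (C pop() → 19): stack <>
after step 4 (D push(31)): stack <31>
after step 5 (E push(58)): stack <31,58>
after step 6 (F push(78)): stack <31,58,78>
after step 7 (G push(43)): stack <31,58,78,43>
after step 8 (H push(36)): stack <31,58,78,43,36>
after step 9 (I pop() → 36): stack <31,58,78,43>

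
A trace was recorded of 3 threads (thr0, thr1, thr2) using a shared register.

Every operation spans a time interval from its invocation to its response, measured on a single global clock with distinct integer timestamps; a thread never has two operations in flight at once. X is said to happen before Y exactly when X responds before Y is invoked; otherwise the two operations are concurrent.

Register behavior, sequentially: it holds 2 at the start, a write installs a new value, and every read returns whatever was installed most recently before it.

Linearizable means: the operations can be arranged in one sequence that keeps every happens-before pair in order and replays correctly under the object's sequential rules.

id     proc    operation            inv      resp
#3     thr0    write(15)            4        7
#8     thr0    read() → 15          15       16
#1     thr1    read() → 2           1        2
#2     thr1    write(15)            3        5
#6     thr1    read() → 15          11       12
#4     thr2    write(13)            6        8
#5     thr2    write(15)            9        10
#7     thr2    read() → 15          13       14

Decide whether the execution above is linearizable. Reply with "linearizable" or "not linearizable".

witness order: #1, #2, #3, #4, #5, #6, #7, #8
1. #1 read() → 2, leaving value 2
2. #2 write(15), leaving value 15
3. #3 write(15), leaving value 15
4. #4 write(13), leaving value 13
5. #5 write(15), leaving value 15
6. #6 read() → 15, leaving value 15
7. #7 read() → 15, leaving value 15
8. #8 read() → 15, leaving value 15

linearizable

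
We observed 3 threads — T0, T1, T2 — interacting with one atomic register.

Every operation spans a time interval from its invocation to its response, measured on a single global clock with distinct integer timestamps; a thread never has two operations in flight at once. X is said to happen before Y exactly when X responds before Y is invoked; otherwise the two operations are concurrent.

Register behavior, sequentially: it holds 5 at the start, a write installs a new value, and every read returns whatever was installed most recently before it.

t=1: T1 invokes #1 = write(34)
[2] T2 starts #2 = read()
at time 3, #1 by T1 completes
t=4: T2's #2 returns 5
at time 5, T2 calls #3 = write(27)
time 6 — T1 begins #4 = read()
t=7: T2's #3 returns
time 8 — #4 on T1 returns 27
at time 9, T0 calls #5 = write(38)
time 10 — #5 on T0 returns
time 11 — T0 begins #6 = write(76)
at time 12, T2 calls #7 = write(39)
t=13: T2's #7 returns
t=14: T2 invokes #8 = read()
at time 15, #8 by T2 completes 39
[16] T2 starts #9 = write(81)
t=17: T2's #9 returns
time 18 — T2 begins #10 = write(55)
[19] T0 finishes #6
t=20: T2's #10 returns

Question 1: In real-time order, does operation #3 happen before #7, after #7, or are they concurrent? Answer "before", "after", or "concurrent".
#3 spans [5,7], #7 spans [12,13]
resp(#3)=7 < inv(#7)=12

before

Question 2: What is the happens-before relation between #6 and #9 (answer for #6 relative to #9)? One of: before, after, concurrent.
#6 spans [11,19], #9 spans [16,17]
the intervals overlap in both directions

concurrent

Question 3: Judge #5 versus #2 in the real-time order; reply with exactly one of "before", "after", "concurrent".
#5 spans [9,10], #2 spans [2,4]
resp(#2)=4 < inv(#5)=9

after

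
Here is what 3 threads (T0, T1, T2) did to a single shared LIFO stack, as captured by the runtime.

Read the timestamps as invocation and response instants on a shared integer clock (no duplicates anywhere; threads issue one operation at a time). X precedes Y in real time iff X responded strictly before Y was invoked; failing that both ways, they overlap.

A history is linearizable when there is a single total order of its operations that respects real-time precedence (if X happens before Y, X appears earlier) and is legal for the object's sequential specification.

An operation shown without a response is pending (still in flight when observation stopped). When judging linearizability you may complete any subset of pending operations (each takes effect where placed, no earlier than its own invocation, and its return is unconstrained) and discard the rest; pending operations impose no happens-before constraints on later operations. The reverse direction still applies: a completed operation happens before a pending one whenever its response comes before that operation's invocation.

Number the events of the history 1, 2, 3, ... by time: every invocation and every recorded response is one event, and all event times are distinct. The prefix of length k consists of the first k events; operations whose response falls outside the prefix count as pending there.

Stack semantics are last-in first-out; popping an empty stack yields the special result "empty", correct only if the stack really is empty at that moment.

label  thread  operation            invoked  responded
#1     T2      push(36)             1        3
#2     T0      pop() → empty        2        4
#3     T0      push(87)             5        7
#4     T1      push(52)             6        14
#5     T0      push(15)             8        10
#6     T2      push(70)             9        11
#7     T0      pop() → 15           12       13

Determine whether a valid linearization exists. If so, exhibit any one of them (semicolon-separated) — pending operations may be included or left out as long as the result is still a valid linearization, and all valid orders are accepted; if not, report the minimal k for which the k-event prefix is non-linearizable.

linearizable — witness: #2; #1; #3; #4; #6; #5; #7

1. #2 pop() → empty, leaving stack <>
2. #1 push(36), leaving stack <36>
3. #3 push(87), leaving stack <36,87>
4. #4 push(52), leaving stack <36,87,52>
5. #6 push(70), leaving stack <36,87,52,70>
6. #5 push(15), leaving stack <36,87,52,70,15>
7. #7 pop() → 15, leaving stack <36,87,52,70>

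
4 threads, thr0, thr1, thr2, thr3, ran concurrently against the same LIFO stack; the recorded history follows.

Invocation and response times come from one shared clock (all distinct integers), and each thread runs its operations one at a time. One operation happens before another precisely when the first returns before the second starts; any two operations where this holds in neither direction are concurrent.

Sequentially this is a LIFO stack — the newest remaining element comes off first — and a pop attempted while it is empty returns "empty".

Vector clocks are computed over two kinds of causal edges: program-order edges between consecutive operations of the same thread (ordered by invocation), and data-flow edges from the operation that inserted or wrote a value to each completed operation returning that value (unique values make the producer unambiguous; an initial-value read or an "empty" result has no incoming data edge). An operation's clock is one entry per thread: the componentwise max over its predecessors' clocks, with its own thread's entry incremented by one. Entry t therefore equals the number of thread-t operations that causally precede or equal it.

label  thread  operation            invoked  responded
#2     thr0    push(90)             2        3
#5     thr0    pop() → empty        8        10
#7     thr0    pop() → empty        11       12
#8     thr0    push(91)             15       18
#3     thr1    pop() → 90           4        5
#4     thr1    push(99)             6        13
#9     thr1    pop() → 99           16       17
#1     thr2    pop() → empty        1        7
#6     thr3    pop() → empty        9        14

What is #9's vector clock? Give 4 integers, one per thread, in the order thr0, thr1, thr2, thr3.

(1, 3, 0, 0)

VC(#6, invoked at 9): no causal predecessors; +1 on thr3 → (0, 0, 0, 1)
VC(#1, invoked at 1): no causal predecessors; +1 on thr2 → (0, 0, 1, 0)
VC(#2, invoked at 2): no causal predecessors; +1 on thr0 → (1, 0, 0, 0)
VC(#3, invoked at 4): max of VC(#2)=(1, 0, 0, 0), then +1 on thread thr1 → (1, 1, 0, 0)
VC(#5, invoked at 8): max of VC(#2)=(1, 0, 0, 0), then +1 on thread thr0 → (2, 0, 0, 0)
VC(#4, invoked at 6): max of VC(#3)=(1, 1, 0, 0), then +1 on thread thr1 → (1, 2, 0, 0)
VC(#7, invoked at 11): max of VC(#5)=(2, 0, 0, 0), then +1 on thread thr0 → (3, 0, 0, 0)
VC(#9, invoked at 16): max of VC(#4)=(1, 2, 0, 0), then +1 on thread thr1 → (1, 3, 0, 0)
VC(#8, invoked at 15): max of VC(#7)=(3, 0, 0, 0), then +1 on thread thr0 → (4, 0, 0, 0)
target: VC(#9) = (1, 3, 0, 0)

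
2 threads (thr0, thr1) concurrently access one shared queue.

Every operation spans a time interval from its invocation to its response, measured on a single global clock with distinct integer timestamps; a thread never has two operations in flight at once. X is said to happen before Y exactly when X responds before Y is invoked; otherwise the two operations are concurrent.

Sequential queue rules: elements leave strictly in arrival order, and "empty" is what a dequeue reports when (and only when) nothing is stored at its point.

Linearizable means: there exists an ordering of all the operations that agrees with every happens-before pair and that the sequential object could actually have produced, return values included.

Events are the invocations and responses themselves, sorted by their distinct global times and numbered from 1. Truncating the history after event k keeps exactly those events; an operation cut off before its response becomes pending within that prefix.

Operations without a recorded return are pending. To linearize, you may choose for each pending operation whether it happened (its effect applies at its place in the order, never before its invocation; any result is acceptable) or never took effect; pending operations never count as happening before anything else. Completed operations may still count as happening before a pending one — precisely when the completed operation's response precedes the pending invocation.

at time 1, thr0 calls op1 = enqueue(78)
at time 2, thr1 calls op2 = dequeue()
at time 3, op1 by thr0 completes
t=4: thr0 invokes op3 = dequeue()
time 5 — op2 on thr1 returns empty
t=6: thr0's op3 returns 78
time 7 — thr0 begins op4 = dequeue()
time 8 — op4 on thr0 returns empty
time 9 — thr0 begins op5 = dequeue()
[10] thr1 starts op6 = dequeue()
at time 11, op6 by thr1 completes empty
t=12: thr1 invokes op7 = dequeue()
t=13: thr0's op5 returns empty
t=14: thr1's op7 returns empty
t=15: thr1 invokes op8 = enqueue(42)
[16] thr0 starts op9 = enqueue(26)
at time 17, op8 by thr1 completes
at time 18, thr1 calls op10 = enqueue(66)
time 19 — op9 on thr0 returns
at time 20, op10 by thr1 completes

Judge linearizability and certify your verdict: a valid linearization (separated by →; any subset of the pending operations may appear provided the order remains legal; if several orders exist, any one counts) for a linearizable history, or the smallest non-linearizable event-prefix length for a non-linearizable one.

after step 1 (op1 enqueue(78)): queue <78>
after step 2 (op3 dequeue() → 78): queue <>
after step 3 (op2 dequeue() → empty): queue <>
after step 4 (op4 dequeue() → empty): queue <>
after step 5 (op5 dequeue() → empty): queue <>
after step 6 (op6 dequeue() → empty): queue <>
after step 7 (op7 dequeue() → empty): queue <>
after step 8 (op8 enqueue(42)): queue <42>
after step 9 (op9 enqueue(26)): queue <42,26>
after step 10 (op10 enqueue(66)): queue <42,26,66>

linearizable — witness: op1 → op3 → op2 → op4 → op5 → op6 → op7 → op8 → op9 → op10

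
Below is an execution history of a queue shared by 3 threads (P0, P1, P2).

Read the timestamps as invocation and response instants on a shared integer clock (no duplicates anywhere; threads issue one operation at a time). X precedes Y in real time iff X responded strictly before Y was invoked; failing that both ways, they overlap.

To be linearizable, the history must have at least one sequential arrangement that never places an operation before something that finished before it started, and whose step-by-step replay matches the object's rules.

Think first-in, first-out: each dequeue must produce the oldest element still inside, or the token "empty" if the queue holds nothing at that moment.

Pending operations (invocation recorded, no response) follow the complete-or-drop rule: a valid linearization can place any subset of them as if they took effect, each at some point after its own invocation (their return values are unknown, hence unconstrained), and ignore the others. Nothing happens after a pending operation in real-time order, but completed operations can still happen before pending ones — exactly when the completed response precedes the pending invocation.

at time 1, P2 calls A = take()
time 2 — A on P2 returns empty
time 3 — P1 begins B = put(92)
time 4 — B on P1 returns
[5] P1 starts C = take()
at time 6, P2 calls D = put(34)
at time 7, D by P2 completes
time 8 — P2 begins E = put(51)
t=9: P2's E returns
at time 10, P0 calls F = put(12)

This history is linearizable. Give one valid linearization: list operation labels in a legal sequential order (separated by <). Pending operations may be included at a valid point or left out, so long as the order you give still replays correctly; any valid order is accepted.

A < B < C < D < E

step 1: A take() → empty — queue <>
step 2: B put(92) — queue <92>
step 3: C take() (pending, included) — queue <>
step 4: D put(34) — queue <34>
step 5: E put(51) — queue <34,51>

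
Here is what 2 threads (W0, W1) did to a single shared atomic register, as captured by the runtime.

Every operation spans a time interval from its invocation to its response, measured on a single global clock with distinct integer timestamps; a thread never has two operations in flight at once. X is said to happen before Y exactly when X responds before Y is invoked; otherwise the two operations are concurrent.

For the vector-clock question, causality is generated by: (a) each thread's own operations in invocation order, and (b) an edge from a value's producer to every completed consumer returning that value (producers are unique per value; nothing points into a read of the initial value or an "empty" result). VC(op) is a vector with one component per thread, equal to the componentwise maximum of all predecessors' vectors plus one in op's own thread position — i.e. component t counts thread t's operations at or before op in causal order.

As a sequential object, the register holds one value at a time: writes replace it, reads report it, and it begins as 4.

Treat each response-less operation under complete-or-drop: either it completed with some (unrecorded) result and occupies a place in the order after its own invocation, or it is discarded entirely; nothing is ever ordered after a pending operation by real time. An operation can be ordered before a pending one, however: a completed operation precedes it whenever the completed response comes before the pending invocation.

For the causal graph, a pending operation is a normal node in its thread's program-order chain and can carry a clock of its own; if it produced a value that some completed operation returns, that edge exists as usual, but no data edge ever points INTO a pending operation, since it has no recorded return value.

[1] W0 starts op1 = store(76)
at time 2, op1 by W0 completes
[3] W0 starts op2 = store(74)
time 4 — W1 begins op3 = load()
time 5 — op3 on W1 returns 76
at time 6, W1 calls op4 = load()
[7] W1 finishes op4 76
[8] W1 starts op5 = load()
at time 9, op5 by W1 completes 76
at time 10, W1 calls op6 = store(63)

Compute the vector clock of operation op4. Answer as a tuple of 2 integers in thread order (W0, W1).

root op op1, invoked 1: fresh clock plus W0's own tick → (1, 0)
op3, invoked 4, takes VC(op1)=(1, 0) under max, adds 1 for W1 → (1, 1)
op2, invoked 3, takes VC(op1)=(1, 0) under max, adds 1 for W0 → (2, 0)
op4, invoked 6, takes VC(op1)=(1, 0), VC(op3)=(1, 1) under max, adds 1 for W1 → (1, 2)
op5, invoked 8, takes VC(op1)=(1, 0), VC(op4)=(1, 2) under max, adds 1 for W1 → (1, 3)
op6, invoked 10, takes VC(op5)=(1, 3) under max, adds 1 for W1 → (1, 4)
target: VC(op4) = (1, 2)

(1, 2)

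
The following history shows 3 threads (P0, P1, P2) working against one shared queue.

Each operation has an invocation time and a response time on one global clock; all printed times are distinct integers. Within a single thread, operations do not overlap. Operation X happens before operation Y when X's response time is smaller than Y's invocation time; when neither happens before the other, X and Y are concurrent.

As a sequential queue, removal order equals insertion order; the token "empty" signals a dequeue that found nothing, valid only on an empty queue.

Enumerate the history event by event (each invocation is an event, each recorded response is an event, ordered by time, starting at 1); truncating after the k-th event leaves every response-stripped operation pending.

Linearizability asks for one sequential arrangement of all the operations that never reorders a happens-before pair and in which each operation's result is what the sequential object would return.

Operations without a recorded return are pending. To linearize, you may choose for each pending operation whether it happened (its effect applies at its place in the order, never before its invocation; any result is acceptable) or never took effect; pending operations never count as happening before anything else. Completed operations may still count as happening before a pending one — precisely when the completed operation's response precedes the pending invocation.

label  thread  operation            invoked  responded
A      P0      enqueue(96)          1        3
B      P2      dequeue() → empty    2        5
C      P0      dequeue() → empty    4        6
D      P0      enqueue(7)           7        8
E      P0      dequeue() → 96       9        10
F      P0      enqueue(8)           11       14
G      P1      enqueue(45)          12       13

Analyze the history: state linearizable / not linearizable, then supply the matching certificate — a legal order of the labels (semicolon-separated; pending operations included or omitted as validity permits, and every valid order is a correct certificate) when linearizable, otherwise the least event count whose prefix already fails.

cut after 5 events: linearizable; cut after 6 events (C responds, time 6): not linearizable
checked exhaustively: 3 real-time-consistent orders of 3 completed operations, zero legal queue replays
for example A, B, C fails at step 2: B dequeue() → empty is not legal there
for example A, C, B fails at step 2: C dequeue() → empty is not legal there

not linearizable — minimal violating prefix: 6 events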